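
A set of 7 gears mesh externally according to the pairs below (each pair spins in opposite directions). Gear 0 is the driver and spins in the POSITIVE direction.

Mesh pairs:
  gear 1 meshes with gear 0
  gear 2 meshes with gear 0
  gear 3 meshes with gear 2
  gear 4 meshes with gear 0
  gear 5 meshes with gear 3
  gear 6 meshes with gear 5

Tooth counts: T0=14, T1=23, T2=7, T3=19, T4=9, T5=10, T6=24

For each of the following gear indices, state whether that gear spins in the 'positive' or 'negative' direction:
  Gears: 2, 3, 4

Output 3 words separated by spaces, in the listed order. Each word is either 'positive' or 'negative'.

Answer: negative positive negative

Derivation:
Gear 0 (driver): positive (depth 0)
  gear 1: meshes with gear 0 -> depth 1 -> negative (opposite of gear 0)
  gear 2: meshes with gear 0 -> depth 1 -> negative (opposite of gear 0)
  gear 3: meshes with gear 2 -> depth 2 -> positive (opposite of gear 2)
  gear 4: meshes with gear 0 -> depth 1 -> negative (opposite of gear 0)
  gear 5: meshes with gear 3 -> depth 3 -> negative (opposite of gear 3)
  gear 6: meshes with gear 5 -> depth 4 -> positive (opposite of gear 5)
Queried indices 2, 3, 4 -> negative, positive, negative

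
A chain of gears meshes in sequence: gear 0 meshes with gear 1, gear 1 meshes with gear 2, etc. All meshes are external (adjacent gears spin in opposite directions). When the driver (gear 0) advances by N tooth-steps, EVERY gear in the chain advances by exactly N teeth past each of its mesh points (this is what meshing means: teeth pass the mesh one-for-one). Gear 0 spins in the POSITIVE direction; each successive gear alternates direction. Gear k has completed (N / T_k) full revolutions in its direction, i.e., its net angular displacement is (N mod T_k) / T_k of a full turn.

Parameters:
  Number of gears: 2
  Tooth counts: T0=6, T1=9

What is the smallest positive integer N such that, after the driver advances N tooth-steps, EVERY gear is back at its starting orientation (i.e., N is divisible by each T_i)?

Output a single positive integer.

Gear k returns to start when N is a multiple of T_k.
All gears at start simultaneously when N is a common multiple of [6, 9]; the smallest such N is lcm(6, 9).
Start: lcm = T0 = 6
Fold in T1=9: gcd(6, 9) = 3; lcm(6, 9) = 6 * 9 / 3 = 54 / 3 = 18
Full cycle length = 18

Answer: 18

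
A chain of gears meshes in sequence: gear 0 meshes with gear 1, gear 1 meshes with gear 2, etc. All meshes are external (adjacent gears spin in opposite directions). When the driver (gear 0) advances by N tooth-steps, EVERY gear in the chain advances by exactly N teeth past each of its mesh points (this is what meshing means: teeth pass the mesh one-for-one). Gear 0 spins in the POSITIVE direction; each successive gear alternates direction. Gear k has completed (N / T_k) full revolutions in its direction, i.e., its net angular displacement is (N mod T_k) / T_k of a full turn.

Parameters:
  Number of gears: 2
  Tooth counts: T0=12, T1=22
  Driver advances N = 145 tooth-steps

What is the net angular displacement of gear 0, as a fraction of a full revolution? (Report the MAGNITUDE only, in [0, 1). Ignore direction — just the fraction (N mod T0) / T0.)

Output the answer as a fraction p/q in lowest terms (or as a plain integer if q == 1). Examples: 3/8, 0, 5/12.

Answer: 1/12

Derivation:
Chain of 2 gears, tooth counts: [12, 22]
  gear 0: T0=12, direction=positive, advance = 145 mod 12 = 1 teeth = 1/12 turn
  gear 1: T1=22, direction=negative, advance = 145 mod 22 = 13 teeth = 13/22 turn
Gear 0: 145 mod 12 = 1
Fraction = 1 / 12 = 1/12 (gcd(1,12)=1) = 1/12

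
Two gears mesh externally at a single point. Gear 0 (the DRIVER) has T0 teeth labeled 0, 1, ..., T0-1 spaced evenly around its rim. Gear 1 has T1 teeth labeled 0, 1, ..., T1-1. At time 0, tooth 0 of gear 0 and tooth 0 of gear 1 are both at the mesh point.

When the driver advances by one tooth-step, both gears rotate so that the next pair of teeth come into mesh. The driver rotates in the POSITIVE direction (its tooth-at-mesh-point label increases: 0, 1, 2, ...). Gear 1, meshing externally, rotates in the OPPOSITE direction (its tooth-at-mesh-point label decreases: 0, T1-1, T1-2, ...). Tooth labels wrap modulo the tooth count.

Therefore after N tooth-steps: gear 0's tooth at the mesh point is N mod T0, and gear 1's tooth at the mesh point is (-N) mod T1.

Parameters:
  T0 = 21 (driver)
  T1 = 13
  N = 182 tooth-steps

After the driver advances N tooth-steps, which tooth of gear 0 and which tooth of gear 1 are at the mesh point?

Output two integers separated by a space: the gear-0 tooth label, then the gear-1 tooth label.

Gear 0 (driver, T0=21): tooth at mesh = N mod T0
  182 = 8 * 21 + 14, so 182 mod 21 = 14
  gear 0 tooth = 14
Gear 1 (driven, T1=13): tooth at mesh = (-N) mod T1
  182 = 14 * 13 + 0, so 182 mod 13 = 0
  (-182) mod 13 = 0
Mesh after 182 steps: gear-0 tooth 14 meets gear-1 tooth 0

Answer: 14 0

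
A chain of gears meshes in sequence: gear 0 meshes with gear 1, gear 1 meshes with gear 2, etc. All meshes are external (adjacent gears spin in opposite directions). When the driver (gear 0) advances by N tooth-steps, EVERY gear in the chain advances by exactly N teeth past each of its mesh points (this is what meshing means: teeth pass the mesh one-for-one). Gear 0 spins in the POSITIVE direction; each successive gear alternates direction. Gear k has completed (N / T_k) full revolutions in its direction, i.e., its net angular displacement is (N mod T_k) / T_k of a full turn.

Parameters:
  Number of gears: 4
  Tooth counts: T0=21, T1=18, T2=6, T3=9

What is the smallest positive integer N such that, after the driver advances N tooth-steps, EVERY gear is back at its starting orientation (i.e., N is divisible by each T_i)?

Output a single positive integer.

Answer: 126

Derivation:
Gear k returns to start when N is a multiple of T_k.
All gears at start simultaneously when N is a common multiple of [21, 18, 6, 9]; the smallest such N is lcm(21, 18, 6, 9).
Start: lcm = T0 = 21
Fold in T1=18: gcd(21, 18) = 3; lcm(21, 18) = 21 * 18 / 3 = 378 / 3 = 126
Fold in T2=6: gcd(126, 6) = 6; lcm(126, 6) = 126 * 6 / 6 = 756 / 6 = 126
Fold in T3=9: gcd(126, 9) = 9; lcm(126, 9) = 126 * 9 / 9 = 1134 / 9 = 126
Full cycle length = 126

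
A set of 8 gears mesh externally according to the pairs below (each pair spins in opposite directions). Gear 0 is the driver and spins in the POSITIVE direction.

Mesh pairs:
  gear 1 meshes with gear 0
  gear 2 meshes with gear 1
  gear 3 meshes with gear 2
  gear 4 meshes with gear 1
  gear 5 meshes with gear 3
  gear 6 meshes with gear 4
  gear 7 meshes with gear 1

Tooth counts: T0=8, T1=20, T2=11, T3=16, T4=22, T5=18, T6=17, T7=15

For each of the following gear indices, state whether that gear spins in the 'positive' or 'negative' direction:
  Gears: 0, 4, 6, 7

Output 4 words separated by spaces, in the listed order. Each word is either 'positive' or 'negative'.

Gear 0 (driver): positive (depth 0)
  gear 1: meshes with gear 0 -> depth 1 -> negative (opposite of gear 0)
  gear 2: meshes with gear 1 -> depth 2 -> positive (opposite of gear 1)
  gear 3: meshes with gear 2 -> depth 3 -> negative (opposite of gear 2)
  gear 4: meshes with gear 1 -> depth 2 -> positive (opposite of gear 1)
  gear 5: meshes with gear 3 -> depth 4 -> positive (opposite of gear 3)
  gear 6: meshes with gear 4 -> depth 3 -> negative (opposite of gear 4)
  gear 7: meshes with gear 1 -> depth 2 -> positive (opposite of gear 1)
Queried indices 0, 4, 6, 7 -> positive, positive, negative, positive

Answer: positive positive negative positive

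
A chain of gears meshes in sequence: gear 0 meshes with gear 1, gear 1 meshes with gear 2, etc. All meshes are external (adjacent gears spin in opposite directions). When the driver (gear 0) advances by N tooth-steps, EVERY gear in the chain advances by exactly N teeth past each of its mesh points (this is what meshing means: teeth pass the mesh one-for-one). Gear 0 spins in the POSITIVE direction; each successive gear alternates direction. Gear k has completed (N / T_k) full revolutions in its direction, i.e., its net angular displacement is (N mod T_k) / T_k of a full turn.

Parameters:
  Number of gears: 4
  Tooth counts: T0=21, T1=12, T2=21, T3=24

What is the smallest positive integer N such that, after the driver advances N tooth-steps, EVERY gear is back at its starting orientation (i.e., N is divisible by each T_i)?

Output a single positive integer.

Gear k returns to start when N is a multiple of T_k.
All gears at start simultaneously when N is a common multiple of [21, 12, 21, 24]; the smallest such N is lcm(21, 12, 21, 24).
Start: lcm = T0 = 21
Fold in T1=12: gcd(21, 12) = 3; lcm(21, 12) = 21 * 12 / 3 = 252 / 3 = 84
Fold in T2=21: gcd(84, 21) = 21; lcm(84, 21) = 84 * 21 / 21 = 1764 / 21 = 84
Fold in T3=24: gcd(84, 24) = 12; lcm(84, 24) = 84 * 24 / 12 = 2016 / 12 = 168
Full cycle length = 168

Answer: 168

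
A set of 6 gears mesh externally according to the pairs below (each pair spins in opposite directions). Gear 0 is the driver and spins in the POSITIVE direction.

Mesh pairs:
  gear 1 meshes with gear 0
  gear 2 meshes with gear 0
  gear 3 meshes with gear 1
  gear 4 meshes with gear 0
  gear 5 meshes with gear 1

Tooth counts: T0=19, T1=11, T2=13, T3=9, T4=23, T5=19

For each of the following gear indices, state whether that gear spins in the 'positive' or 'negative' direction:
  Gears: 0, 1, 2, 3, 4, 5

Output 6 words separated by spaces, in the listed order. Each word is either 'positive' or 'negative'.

Answer: positive negative negative positive negative positive

Derivation:
Gear 0 (driver): positive (depth 0)
  gear 1: meshes with gear 0 -> depth 1 -> negative (opposite of gear 0)
  gear 2: meshes with gear 0 -> depth 1 -> negative (opposite of gear 0)
  gear 3: meshes with gear 1 -> depth 2 -> positive (opposite of gear 1)
  gear 4: meshes with gear 0 -> depth 1 -> negative (opposite of gear 0)
  gear 5: meshes with gear 1 -> depth 2 -> positive (opposite of gear 1)
Queried indices 0, 1, 2, 3, 4, 5 -> positive, negative, negative, positive, negative, positive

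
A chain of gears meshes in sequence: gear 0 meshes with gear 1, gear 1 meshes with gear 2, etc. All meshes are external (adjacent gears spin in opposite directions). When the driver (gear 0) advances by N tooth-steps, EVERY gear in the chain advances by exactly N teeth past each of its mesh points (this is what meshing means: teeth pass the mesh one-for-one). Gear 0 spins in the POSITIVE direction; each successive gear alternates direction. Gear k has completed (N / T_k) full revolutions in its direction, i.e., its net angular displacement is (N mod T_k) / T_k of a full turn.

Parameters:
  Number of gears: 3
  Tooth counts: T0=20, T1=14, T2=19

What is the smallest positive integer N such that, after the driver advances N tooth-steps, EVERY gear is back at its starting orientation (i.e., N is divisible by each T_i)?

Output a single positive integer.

Answer: 2660

Derivation:
Gear k returns to start when N is a multiple of T_k.
All gears at start simultaneously when N is a common multiple of [20, 14, 19]; the smallest such N is lcm(20, 14, 19).
Start: lcm = T0 = 20
Fold in T1=14: gcd(20, 14) = 2; lcm(20, 14) = 20 * 14 / 2 = 280 / 2 = 140
Fold in T2=19: gcd(140, 19) = 1; lcm(140, 19) = 140 * 19 / 1 = 2660 / 1 = 2660
Full cycle length = 2660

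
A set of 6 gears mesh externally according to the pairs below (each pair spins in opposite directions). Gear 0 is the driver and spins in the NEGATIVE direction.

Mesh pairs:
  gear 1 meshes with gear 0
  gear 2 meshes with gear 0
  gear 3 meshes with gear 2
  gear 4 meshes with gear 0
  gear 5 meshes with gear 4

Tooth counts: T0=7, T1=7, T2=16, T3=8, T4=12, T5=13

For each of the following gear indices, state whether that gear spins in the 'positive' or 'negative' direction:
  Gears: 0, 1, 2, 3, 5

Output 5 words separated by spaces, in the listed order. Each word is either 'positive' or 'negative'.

Answer: negative positive positive negative negative

Derivation:
Gear 0 (driver): negative (depth 0)
  gear 1: meshes with gear 0 -> depth 1 -> positive (opposite of gear 0)
  gear 2: meshes with gear 0 -> depth 1 -> positive (opposite of gear 0)
  gear 3: meshes with gear 2 -> depth 2 -> negative (opposite of gear 2)
  gear 4: meshes with gear 0 -> depth 1 -> positive (opposite of gear 0)
  gear 5: meshes with gear 4 -> depth 2 -> negative (opposite of gear 4)
Queried indices 0, 1, 2, 3, 5 -> negative, positive, positive, negative, negative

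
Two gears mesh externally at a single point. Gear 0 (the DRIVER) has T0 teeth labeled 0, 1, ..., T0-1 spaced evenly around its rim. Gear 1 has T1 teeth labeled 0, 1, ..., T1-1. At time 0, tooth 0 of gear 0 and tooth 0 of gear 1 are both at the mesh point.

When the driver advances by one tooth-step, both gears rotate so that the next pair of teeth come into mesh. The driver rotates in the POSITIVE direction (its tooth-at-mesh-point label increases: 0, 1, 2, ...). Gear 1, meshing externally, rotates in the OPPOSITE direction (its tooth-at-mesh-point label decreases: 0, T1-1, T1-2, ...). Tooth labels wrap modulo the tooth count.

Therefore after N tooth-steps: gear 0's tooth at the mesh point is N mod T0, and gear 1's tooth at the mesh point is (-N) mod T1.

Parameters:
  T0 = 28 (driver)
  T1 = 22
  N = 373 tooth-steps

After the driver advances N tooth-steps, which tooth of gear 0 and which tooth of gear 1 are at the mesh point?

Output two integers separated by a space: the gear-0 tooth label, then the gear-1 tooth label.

Answer: 9 1

Derivation:
Gear 0 (driver, T0=28): tooth at mesh = N mod T0
  373 = 13 * 28 + 9, so 373 mod 28 = 9
  gear 0 tooth = 9
Gear 1 (driven, T1=22): tooth at mesh = (-N) mod T1
  373 = 16 * 22 + 21, so 373 mod 22 = 21
  (-373) mod 22 = (-21) mod 22 = 22 - 21 = 1
Mesh after 373 steps: gear-0 tooth 9 meets gear-1 tooth 1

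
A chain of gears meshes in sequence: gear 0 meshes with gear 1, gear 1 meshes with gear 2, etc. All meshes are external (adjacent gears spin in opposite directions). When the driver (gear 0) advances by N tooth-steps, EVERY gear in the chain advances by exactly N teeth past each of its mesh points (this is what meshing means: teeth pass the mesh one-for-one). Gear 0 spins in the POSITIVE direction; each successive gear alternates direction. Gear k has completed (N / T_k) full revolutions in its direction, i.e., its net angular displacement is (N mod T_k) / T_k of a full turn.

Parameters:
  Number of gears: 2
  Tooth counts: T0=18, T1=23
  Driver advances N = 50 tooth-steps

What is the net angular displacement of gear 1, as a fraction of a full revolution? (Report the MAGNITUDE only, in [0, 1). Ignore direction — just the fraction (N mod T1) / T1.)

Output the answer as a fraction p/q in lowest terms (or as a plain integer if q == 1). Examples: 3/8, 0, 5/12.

Answer: 4/23

Derivation:
Chain of 2 gears, tooth counts: [18, 23]
  gear 0: T0=18, direction=positive, advance = 50 mod 18 = 14 teeth = 14/18 turn
  gear 1: T1=23, direction=negative, advance = 50 mod 23 = 4 teeth = 4/23 turn
Gear 1: 50 mod 23 = 4
Fraction = 4 / 23 = 4/23 (gcd(4,23)=1) = 4/23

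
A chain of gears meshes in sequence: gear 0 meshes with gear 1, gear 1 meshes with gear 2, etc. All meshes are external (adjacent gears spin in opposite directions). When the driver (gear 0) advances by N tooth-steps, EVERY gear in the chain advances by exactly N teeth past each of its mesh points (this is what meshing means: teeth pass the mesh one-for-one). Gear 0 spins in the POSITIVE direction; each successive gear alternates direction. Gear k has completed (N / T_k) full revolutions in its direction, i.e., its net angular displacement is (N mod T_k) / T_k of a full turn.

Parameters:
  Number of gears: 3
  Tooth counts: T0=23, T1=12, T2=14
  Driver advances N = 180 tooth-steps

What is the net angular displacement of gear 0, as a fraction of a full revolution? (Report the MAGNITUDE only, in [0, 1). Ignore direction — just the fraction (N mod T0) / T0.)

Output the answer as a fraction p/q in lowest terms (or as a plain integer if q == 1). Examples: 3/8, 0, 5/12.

Chain of 3 gears, tooth counts: [23, 12, 14]
  gear 0: T0=23, direction=positive, advance = 180 mod 23 = 19 teeth = 19/23 turn
  gear 1: T1=12, direction=negative, advance = 180 mod 12 = 0 teeth = 0/12 turn
  gear 2: T2=14, direction=positive, advance = 180 mod 14 = 12 teeth = 12/14 turn
Gear 0: 180 mod 23 = 19
Fraction = 19 / 23 = 19/23 (gcd(19,23)=1) = 19/23

Answer: 19/23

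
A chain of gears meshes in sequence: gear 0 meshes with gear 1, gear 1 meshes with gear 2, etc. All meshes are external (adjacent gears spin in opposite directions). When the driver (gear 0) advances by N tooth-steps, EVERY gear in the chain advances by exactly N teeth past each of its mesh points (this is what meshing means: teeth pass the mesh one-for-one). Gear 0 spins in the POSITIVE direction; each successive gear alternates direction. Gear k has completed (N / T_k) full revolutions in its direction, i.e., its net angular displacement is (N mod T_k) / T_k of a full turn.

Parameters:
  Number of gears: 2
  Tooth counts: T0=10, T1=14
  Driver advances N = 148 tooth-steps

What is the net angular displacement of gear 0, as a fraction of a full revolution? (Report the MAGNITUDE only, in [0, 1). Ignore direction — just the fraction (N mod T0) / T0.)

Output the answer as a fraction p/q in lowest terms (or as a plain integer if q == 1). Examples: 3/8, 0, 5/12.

Answer: 4/5

Derivation:
Chain of 2 gears, tooth counts: [10, 14]
  gear 0: T0=10, direction=positive, advance = 148 mod 10 = 8 teeth = 8/10 turn
  gear 1: T1=14, direction=negative, advance = 148 mod 14 = 8 teeth = 8/14 turn
Gear 0: 148 mod 10 = 8
Fraction = 8 / 10 = 4/5 (gcd(8,10)=2) = 4/5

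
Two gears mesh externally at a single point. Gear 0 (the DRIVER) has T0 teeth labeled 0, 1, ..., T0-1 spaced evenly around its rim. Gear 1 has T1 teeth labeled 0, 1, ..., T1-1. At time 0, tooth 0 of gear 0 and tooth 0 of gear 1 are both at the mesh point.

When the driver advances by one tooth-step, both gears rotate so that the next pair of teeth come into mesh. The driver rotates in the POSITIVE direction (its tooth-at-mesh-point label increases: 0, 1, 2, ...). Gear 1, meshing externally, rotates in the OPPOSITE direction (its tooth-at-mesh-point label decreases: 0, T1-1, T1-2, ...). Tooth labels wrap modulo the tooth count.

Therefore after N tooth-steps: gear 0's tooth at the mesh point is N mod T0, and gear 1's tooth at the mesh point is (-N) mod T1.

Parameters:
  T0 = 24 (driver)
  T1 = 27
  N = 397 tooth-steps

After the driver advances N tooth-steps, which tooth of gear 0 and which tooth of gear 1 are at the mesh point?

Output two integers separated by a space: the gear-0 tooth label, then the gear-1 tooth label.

Answer: 13 8

Derivation:
Gear 0 (driver, T0=24): tooth at mesh = N mod T0
  397 = 16 * 24 + 13, so 397 mod 24 = 13
  gear 0 tooth = 13
Gear 1 (driven, T1=27): tooth at mesh = (-N) mod T1
  397 = 14 * 27 + 19, so 397 mod 27 = 19
  (-397) mod 27 = (-19) mod 27 = 27 - 19 = 8
Mesh after 397 steps: gear-0 tooth 13 meets gear-1 tooth 8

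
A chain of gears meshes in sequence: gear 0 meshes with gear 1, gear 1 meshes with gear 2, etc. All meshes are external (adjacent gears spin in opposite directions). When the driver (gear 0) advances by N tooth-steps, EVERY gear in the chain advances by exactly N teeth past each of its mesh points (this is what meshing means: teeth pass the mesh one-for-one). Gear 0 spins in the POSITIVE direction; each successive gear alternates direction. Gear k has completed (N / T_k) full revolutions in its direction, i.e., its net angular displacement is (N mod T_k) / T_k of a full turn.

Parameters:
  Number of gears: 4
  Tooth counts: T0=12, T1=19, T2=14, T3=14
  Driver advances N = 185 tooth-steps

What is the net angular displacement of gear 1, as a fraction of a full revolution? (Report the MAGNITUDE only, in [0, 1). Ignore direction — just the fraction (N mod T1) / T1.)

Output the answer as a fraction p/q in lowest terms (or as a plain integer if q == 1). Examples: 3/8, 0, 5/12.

Answer: 14/19

Derivation:
Chain of 4 gears, tooth counts: [12, 19, 14, 14]
  gear 0: T0=12, direction=positive, advance = 185 mod 12 = 5 teeth = 5/12 turn
  gear 1: T1=19, direction=negative, advance = 185 mod 19 = 14 teeth = 14/19 turn
  gear 2: T2=14, direction=positive, advance = 185 mod 14 = 3 teeth = 3/14 turn
  gear 3: T3=14, direction=negative, advance = 185 mod 14 = 3 teeth = 3/14 turn
Gear 1: 185 mod 19 = 14
Fraction = 14 / 19 = 14/19 (gcd(14,19)=1) = 14/19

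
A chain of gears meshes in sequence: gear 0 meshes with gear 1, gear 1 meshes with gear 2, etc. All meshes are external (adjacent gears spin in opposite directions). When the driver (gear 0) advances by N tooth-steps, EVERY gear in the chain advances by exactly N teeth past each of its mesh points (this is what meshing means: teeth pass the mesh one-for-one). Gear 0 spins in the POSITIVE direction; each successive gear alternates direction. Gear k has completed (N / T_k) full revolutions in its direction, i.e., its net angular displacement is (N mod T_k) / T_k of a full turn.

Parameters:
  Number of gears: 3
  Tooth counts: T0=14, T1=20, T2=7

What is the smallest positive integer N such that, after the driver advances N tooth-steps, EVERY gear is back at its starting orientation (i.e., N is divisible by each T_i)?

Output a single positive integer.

Gear k returns to start when N is a multiple of T_k.
All gears at start simultaneously when N is a common multiple of [14, 20, 7]; the smallest such N is lcm(14, 20, 7).
Start: lcm = T0 = 14
Fold in T1=20: gcd(14, 20) = 2; lcm(14, 20) = 14 * 20 / 2 = 280 / 2 = 140
Fold in T2=7: gcd(140, 7) = 7; lcm(140, 7) = 140 * 7 / 7 = 980 / 7 = 140
Full cycle length = 140

Answer: 140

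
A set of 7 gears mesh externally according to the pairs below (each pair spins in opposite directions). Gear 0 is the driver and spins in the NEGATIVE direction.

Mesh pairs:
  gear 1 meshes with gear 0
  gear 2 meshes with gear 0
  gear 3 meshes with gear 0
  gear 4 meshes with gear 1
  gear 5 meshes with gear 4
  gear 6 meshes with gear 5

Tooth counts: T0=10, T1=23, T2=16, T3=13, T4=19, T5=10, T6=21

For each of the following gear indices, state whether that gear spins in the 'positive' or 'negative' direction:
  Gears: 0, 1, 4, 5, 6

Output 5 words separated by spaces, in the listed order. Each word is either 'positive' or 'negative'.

Answer: negative positive negative positive negative

Derivation:
Gear 0 (driver): negative (depth 0)
  gear 1: meshes with gear 0 -> depth 1 -> positive (opposite of gear 0)
  gear 2: meshes with gear 0 -> depth 1 -> positive (opposite of gear 0)
  gear 3: meshes with gear 0 -> depth 1 -> positive (opposite of gear 0)
  gear 4: meshes with gear 1 -> depth 2 -> negative (opposite of gear 1)
  gear 5: meshes with gear 4 -> depth 3 -> positive (opposite of gear 4)
  gear 6: meshes with gear 5 -> depth 4 -> negative (opposite of gear 5)
Queried indices 0, 1, 4, 5, 6 -> negative, positive, negative, positive, negative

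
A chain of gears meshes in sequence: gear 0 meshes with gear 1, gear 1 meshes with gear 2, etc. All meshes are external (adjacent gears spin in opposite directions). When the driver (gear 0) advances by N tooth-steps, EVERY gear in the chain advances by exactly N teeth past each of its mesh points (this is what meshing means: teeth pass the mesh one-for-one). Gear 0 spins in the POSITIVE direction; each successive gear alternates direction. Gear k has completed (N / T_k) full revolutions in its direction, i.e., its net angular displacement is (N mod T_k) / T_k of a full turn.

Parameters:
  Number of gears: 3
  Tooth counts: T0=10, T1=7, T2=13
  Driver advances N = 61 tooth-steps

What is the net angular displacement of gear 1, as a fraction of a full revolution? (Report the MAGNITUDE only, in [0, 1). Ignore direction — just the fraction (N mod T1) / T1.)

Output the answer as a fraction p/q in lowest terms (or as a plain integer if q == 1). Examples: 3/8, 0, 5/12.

Chain of 3 gears, tooth counts: [10, 7, 13]
  gear 0: T0=10, direction=positive, advance = 61 mod 10 = 1 teeth = 1/10 turn
  gear 1: T1=7, direction=negative, advance = 61 mod 7 = 5 teeth = 5/7 turn
  gear 2: T2=13, direction=positive, advance = 61 mod 13 = 9 teeth = 9/13 turn
Gear 1: 61 mod 7 = 5
Fraction = 5 / 7 = 5/7 (gcd(5,7)=1) = 5/7

Answer: 5/7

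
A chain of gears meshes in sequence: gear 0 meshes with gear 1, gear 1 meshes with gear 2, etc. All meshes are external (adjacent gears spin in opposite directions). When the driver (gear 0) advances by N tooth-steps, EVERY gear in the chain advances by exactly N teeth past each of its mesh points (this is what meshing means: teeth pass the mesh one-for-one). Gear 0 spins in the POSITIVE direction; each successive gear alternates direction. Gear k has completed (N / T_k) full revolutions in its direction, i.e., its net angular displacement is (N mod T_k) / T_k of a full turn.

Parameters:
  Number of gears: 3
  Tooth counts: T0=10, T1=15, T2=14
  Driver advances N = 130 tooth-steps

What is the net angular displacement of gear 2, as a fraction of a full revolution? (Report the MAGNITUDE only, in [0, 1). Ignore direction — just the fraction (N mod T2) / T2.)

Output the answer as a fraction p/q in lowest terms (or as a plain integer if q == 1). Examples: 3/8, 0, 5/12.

Chain of 3 gears, tooth counts: [10, 15, 14]
  gear 0: T0=10, direction=positive, advance = 130 mod 10 = 0 teeth = 0/10 turn
  gear 1: T1=15, direction=negative, advance = 130 mod 15 = 10 teeth = 10/15 turn
  gear 2: T2=14, direction=positive, advance = 130 mod 14 = 4 teeth = 4/14 turn
Gear 2: 130 mod 14 = 4
Fraction = 4 / 14 = 2/7 (gcd(4,14)=2) = 2/7

Answer: 2/7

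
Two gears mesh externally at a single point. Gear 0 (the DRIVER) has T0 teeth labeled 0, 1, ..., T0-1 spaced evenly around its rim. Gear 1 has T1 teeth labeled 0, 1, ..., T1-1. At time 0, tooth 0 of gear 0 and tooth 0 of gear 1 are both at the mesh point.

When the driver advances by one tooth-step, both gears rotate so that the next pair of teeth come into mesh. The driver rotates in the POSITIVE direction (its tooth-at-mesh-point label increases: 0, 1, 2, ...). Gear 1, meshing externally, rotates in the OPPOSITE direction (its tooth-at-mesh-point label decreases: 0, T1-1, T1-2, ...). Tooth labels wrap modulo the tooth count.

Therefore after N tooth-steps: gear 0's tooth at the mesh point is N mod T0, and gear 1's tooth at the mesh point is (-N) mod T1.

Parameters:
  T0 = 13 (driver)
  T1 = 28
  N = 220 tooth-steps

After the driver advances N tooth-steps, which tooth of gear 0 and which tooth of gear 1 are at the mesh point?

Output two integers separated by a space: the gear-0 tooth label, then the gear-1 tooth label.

Answer: 12 4

Derivation:
Gear 0 (driver, T0=13): tooth at mesh = N mod T0
  220 = 16 * 13 + 12, so 220 mod 13 = 12
  gear 0 tooth = 12
Gear 1 (driven, T1=28): tooth at mesh = (-N) mod T1
  220 = 7 * 28 + 24, so 220 mod 28 = 24
  (-220) mod 28 = (-24) mod 28 = 28 - 24 = 4
Mesh after 220 steps: gear-0 tooth 12 meets gear-1 tooth 4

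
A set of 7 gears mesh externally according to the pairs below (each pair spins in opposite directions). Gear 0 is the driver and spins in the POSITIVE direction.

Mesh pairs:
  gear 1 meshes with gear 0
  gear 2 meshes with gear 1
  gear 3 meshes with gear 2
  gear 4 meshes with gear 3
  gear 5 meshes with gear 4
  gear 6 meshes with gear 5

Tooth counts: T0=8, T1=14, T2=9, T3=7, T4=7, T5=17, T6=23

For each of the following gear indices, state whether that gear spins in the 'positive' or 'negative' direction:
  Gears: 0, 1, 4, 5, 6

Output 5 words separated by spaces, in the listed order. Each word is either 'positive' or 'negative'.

Gear 0 (driver): positive (depth 0)
  gear 1: meshes with gear 0 -> depth 1 -> negative (opposite of gear 0)
  gear 2: meshes with gear 1 -> depth 2 -> positive (opposite of gear 1)
  gear 3: meshes with gear 2 -> depth 3 -> negative (opposite of gear 2)
  gear 4: meshes with gear 3 -> depth 4 -> positive (opposite of gear 3)
  gear 5: meshes with gear 4 -> depth 5 -> negative (opposite of gear 4)
  gear 6: meshes with gear 5 -> depth 6 -> positive (opposite of gear 5)
Queried indices 0, 1, 4, 5, 6 -> positive, negative, positive, negative, positive

Answer: positive negative positive negative positive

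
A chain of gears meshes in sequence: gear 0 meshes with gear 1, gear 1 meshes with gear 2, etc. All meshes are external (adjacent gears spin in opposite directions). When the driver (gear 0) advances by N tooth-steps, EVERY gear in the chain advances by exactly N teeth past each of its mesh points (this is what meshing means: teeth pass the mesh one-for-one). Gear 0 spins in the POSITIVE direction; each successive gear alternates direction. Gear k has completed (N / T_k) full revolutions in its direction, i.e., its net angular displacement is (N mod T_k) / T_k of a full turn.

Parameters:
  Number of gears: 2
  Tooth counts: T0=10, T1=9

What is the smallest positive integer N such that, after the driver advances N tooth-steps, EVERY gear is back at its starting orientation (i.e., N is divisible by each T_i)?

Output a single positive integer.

Gear k returns to start when N is a multiple of T_k.
All gears at start simultaneously when N is a common multiple of [10, 9]; the smallest such N is lcm(10, 9).
Start: lcm = T0 = 10
Fold in T1=9: gcd(10, 9) = 1; lcm(10, 9) = 10 * 9 / 1 = 90 / 1 = 90
Full cycle length = 90

Answer: 90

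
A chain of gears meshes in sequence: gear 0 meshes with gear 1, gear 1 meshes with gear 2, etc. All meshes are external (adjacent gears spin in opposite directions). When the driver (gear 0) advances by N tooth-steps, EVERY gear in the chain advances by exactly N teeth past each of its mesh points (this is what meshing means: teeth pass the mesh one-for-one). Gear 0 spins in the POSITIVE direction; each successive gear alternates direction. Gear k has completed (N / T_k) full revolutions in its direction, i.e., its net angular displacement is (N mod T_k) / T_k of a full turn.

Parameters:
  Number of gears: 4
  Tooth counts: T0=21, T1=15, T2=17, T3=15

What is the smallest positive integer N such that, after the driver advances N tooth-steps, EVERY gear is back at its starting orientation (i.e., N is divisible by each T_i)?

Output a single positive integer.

Gear k returns to start when N is a multiple of T_k.
All gears at start simultaneously when N is a common multiple of [21, 15, 17, 15]; the smallest such N is lcm(21, 15, 17, 15).
Start: lcm = T0 = 21
Fold in T1=15: gcd(21, 15) = 3; lcm(21, 15) = 21 * 15 / 3 = 315 / 3 = 105
Fold in T2=17: gcd(105, 17) = 1; lcm(105, 17) = 105 * 17 / 1 = 1785 / 1 = 1785
Fold in T3=15: gcd(1785, 15) = 15; lcm(1785, 15) = 1785 * 15 / 15 = 26775 / 15 = 1785
Full cycle length = 1785

Answer: 1785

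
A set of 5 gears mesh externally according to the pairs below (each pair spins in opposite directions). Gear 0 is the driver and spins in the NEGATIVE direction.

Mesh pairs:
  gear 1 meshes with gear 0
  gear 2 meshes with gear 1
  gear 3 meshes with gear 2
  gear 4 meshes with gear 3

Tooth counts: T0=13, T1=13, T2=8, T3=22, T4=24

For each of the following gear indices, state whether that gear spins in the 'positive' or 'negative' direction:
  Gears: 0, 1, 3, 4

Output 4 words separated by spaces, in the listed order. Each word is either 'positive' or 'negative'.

Gear 0 (driver): negative (depth 0)
  gear 1: meshes with gear 0 -> depth 1 -> positive (opposite of gear 0)
  gear 2: meshes with gear 1 -> depth 2 -> negative (opposite of gear 1)
  gear 3: meshes with gear 2 -> depth 3 -> positive (opposite of gear 2)
  gear 4: meshes with gear 3 -> depth 4 -> negative (opposite of gear 3)
Queried indices 0, 1, 3, 4 -> negative, positive, positive, negative

Answer: negative positive positive negative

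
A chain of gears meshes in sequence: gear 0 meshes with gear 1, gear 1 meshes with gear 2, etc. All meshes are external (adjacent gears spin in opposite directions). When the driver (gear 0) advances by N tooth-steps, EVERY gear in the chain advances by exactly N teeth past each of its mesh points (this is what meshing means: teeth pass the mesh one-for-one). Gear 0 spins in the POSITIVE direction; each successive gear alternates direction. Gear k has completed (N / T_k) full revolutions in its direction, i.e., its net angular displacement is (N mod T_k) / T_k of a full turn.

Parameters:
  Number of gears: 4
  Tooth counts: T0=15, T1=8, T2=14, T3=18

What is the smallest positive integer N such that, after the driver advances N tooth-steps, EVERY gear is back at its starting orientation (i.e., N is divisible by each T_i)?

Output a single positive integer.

Gear k returns to start when N is a multiple of T_k.
All gears at start simultaneously when N is a common multiple of [15, 8, 14, 18]; the smallest such N is lcm(15, 8, 14, 18).
Start: lcm = T0 = 15
Fold in T1=8: gcd(15, 8) = 1; lcm(15, 8) = 15 * 8 / 1 = 120 / 1 = 120
Fold in T2=14: gcd(120, 14) = 2; lcm(120, 14) = 120 * 14 / 2 = 1680 / 2 = 840
Fold in T3=18: gcd(840, 18) = 6; lcm(840, 18) = 840 * 18 / 6 = 15120 / 6 = 2520
Full cycle length = 2520

Answer: 2520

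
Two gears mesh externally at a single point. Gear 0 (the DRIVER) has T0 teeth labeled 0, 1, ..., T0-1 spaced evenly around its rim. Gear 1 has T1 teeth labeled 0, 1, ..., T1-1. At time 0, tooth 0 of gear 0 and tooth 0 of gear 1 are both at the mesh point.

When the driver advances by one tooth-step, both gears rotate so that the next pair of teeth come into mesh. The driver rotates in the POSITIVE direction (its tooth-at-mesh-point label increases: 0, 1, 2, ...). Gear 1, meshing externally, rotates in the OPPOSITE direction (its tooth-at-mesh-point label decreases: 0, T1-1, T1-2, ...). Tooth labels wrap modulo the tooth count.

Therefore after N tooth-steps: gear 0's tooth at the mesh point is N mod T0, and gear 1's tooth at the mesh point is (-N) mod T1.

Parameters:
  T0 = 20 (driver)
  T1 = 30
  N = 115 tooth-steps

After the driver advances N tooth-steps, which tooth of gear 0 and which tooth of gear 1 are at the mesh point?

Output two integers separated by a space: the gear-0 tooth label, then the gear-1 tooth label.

Gear 0 (driver, T0=20): tooth at mesh = N mod T0
  115 = 5 * 20 + 15, so 115 mod 20 = 15
  gear 0 tooth = 15
Gear 1 (driven, T1=30): tooth at mesh = (-N) mod T1
  115 = 3 * 30 + 25, so 115 mod 30 = 25
  (-115) mod 30 = (-25) mod 30 = 30 - 25 = 5
Mesh after 115 steps: gear-0 tooth 15 meets gear-1 tooth 5

Answer: 15 5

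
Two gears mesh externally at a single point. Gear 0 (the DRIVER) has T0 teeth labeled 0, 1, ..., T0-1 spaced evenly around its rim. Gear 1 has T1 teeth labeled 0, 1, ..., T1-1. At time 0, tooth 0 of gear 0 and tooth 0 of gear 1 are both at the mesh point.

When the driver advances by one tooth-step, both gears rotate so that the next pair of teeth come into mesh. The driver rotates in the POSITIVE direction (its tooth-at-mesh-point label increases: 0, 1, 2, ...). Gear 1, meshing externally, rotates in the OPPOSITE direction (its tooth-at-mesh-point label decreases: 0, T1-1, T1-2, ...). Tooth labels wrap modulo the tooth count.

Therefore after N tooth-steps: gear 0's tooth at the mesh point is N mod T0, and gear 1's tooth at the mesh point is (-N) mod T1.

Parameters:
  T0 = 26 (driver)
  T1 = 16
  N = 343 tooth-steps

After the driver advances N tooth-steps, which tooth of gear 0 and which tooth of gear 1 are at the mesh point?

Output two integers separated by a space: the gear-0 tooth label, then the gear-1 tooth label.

Gear 0 (driver, T0=26): tooth at mesh = N mod T0
  343 = 13 * 26 + 5, so 343 mod 26 = 5
  gear 0 tooth = 5
Gear 1 (driven, T1=16): tooth at mesh = (-N) mod T1
  343 = 21 * 16 + 7, so 343 mod 16 = 7
  (-343) mod 16 = (-7) mod 16 = 16 - 7 = 9
Mesh after 343 steps: gear-0 tooth 5 meets gear-1 tooth 9

Answer: 5 9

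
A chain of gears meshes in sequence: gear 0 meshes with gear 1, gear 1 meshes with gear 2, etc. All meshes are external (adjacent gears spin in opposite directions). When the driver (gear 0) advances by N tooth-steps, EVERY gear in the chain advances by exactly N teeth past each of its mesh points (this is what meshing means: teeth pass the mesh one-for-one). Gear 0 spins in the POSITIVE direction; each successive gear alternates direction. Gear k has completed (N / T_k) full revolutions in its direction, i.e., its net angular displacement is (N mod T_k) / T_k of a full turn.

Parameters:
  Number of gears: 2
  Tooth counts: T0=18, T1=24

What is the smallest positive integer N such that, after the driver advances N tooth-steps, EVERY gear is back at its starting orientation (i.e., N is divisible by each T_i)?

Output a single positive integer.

Gear k returns to start when N is a multiple of T_k.
All gears at start simultaneously when N is a common multiple of [18, 24]; the smallest such N is lcm(18, 24).
Start: lcm = T0 = 18
Fold in T1=24: gcd(18, 24) = 6; lcm(18, 24) = 18 * 24 / 6 = 432 / 6 = 72
Full cycle length = 72

Answer: 72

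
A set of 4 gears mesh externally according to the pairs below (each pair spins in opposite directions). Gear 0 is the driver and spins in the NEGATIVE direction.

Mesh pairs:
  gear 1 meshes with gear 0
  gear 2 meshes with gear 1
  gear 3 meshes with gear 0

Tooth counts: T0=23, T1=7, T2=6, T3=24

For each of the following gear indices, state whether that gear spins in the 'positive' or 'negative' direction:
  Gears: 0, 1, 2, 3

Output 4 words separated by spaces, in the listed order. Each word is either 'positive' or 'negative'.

Answer: negative positive negative positive

Derivation:
Gear 0 (driver): negative (depth 0)
  gear 1: meshes with gear 0 -> depth 1 -> positive (opposite of gear 0)
  gear 2: meshes with gear 1 -> depth 2 -> negative (opposite of gear 1)
  gear 3: meshes with gear 0 -> depth 1 -> positive (opposite of gear 0)
Queried indices 0, 1, 2, 3 -> negative, positive, negative, positive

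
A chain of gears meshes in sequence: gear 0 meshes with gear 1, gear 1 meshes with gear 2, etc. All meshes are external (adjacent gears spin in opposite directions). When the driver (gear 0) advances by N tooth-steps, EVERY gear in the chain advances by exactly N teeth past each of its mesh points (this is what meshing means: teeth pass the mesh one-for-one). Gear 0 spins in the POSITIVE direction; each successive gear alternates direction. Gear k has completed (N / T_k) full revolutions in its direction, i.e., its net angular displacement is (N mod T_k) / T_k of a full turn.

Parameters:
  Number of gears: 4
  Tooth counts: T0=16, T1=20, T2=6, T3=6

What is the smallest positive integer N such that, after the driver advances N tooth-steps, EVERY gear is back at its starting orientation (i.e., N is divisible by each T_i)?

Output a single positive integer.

Gear k returns to start when N is a multiple of T_k.
All gears at start simultaneously when N is a common multiple of [16, 20, 6, 6]; the smallest such N is lcm(16, 20, 6, 6).
Start: lcm = T0 = 16
Fold in T1=20: gcd(16, 20) = 4; lcm(16, 20) = 16 * 20 / 4 = 320 / 4 = 80
Fold in T2=6: gcd(80, 6) = 2; lcm(80, 6) = 80 * 6 / 2 = 480 / 2 = 240
Fold in T3=6: gcd(240, 6) = 6; lcm(240, 6) = 240 * 6 / 6 = 1440 / 6 = 240
Full cycle length = 240

Answer: 240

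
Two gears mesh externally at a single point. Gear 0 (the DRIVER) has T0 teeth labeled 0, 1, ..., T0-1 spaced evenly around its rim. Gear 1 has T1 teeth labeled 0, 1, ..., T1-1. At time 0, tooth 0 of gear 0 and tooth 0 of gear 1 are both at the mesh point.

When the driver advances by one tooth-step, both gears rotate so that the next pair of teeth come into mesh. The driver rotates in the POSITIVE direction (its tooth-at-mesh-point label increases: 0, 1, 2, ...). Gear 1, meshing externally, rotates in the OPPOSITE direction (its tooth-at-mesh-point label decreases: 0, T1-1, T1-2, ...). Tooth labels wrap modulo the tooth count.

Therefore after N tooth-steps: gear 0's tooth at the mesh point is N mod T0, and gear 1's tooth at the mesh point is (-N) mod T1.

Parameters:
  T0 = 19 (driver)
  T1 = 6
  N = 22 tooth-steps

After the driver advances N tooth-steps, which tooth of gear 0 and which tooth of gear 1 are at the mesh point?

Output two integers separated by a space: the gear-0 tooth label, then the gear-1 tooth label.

Answer: 3 2

Derivation:
Gear 0 (driver, T0=19): tooth at mesh = N mod T0
  22 = 1 * 19 + 3, so 22 mod 19 = 3
  gear 0 tooth = 3
Gear 1 (driven, T1=6): tooth at mesh = (-N) mod T1
  22 = 3 * 6 + 4, so 22 mod 6 = 4
  (-22) mod 6 = (-4) mod 6 = 6 - 4 = 2
Mesh after 22 steps: gear-0 tooth 3 meets gear-1 tooth 2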